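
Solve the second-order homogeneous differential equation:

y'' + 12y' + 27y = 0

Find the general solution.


Characteristic equation: r² + 12r + 27 = 0.
Factor: (r + 3)(r + 9) = 0 ⇒ r = -3, -9 (distinct real).
General solution: y = C₁e^(-3x) + C₂e^(-9x).


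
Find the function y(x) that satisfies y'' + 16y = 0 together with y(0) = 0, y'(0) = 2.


Characteristic roots of r² + 16 = 0 are ±4i, so y = C₁cos(4x) + C₂sin(4x).
Apply y(0) = 0: C₁ = 0. Differentiate and apply y'(0) = 2: 4·C₂ = 2, so C₂ = 1/2.
Particular solution: y = (1/2)sin(4x).


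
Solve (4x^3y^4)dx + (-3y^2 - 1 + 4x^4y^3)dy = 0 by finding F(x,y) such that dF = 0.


Check exactness: ∂M/∂y = 16x^3y^3 and ∂N/∂x = 16x^3y^3; equal, so the equation is exact.
Integrate M with respect to x (treating y as constant): ∫M dx = x^4y^4 + h(y).
Differentiate w.r.t. y and set equal to N: the x-dependent terms already match, leaving h'(y) = -3y^2 - 1. Integrate: h(y) = -y^3 - y.
So F(x,y) = -y^3 - y + x^4y^4.
General solution: -y^3 - y + x^4y^4 = C.


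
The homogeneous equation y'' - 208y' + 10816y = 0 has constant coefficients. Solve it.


Characteristic equation: r² - 208r + 10816 = 0, i.e. (r - 104)² = 0.
Repeated root r = 104; include an x factor for the second linearly independent solution.
General solution: y = (C₁ + C₂x)e^(104x).


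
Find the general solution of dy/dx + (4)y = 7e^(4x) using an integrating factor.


P(x) = 4 ⇒ μ = e^(4x).
(μ y)' = 7e^(8x) ⇒ μ y = (7/8)e^(8x) + C.
Divide by μ: y = (7/8)e^(4x) + Ce^(-4x).


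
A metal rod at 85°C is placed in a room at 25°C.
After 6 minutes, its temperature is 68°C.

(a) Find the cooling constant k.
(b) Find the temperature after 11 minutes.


Newton's law: T(t) = T_a + (T₀ - T_a)e^(-kt).
(a) Use T(6) = 68: (68 - 25)/(85 - 25) = e^(-k·6), so k = -ln(0.717)/6 ≈ 0.0555.
(b) Apply k to t = 11: T(11) = 25 + (60)e^(-0.611) ≈ 57.6°C.


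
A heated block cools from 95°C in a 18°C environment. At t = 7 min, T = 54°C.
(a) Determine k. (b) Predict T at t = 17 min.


Newton's law: T(t) = T_a + (T₀ - T_a)e^(-kt).
(a) Use T(7) = 54: (54 - 18)/(95 - 18) = e^(-k·7), so k = -ln(0.468)/7 ≈ 0.1086.
(b) Apply k to t = 17: T(17) = 18 + (77)e^(-1.846) ≈ 30.2°C.


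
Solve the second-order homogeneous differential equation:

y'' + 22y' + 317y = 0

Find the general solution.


Characteristic equation: r² + 22r + 317 = 0.
Discriminant is negative; roots r = -11 ± 14i (complex conjugate pair).
General solution uses e^(α x)(C₁ cos(β x) + C₂ sin(β x)): y = e^(-11x)(C₁cos(14x) + C₂sin(14x)).


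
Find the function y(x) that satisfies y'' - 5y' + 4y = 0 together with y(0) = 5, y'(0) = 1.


Characteristic roots of r² - 5r + 4 = 0 are 4, 1.
General solution y = c₁ e^(4x) + c₂ e^(x).
Apply y(0) = 5: c₁ + c₂ = 5. Apply y'(0) = 1: 4 c₁ + 1 c₂ = 1.
Solve: c₁ = -4/3, c₂ = 19/3.
Particular solution: y = -(4/3)e^(4x) + (19/3)e^(x).


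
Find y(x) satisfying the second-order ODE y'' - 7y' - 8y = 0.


Characteristic equation: r² - 7r - 8 = 0.
Factor: (r - 8)(r + 1) = 0 ⇒ r = 8, -1 (distinct real).
General solution: y = C₁e^(8x) + C₂e^(-x).


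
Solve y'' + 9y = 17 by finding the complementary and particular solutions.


Homogeneous part: r² + 9 = 0 ⇒ r = ±3i, so y_h = C₁cos(3x) + C₂sin(3x).
Try constant y_p = A; plug in: 9A = 17 ⇒ A = 17/9.
General solution: y = C₁cos(3x) + C₂sin(3x) + 17/9.


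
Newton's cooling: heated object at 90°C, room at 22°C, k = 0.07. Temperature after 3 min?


Newton's law: dT/dt = -k(T - T_a) has solution T(t) = T_a + (T₀ - T_a)e^(-kt).
Plug in T_a = 22, T₀ = 90, k = 0.07, t = 3: T(3) = 22 + (68)e^(-0.21) ≈ 77.1°C.


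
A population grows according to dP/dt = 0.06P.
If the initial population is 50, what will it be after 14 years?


The ODE dP/dt = 0.06P has solution P(t) = P(0)e^(0.06t).
Substitute P(0) = 50 and t = 14: P(14) = 50 e^(0.84) ≈ 116.


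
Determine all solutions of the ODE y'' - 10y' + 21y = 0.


Characteristic equation: r² - 10r + 21 = 0.
Factor: (r - 3)(r - 7) = 0 ⇒ r = 3, 7 (distinct real).
General solution: y = C₁e^(3x) + C₂e^(7x).


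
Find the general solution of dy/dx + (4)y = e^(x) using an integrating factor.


P(x) = 4 ⇒ μ = e^(4x).
(μ y)' = e^(5x) ⇒ μ y = e^(5x)/5 + C.
Divide by μ: y = (1/5)e^(x) + Ce^(-4x).


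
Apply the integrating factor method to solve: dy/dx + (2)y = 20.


P(x) = 2, Q(x) = 20; integrating factor μ = e^(2x).
(μ y)' = 20e^(2x) ⇒ μ y = 10e^(2x) + C.
Divide by μ: y = 10 + Ce^(-2x).


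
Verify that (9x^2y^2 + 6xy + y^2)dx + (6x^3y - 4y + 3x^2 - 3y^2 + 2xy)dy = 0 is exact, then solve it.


Check exactness: ∂M/∂y = 18x^2y + 6x + 2y and ∂N/∂x = 18x^2y + 6x + 2y; equal, so the equation is exact.
Integrate M with respect to x (treating y as constant): ∫M dx = 3x^3y^2 + 3x^2y + xy^2 + h(y).
Differentiate w.r.t. y and set equal to N: the x-dependent terms already match, leaving h'(y) = -4y - 3y^2. Integrate: h(y) = -2y^2 - y^3.
So F(x,y) = 3x^3y^2 - 2y^2 + 3x^2y - y^3 + xy^2.
General solution: 3x^3y^2 - 2y^2 + 3x^2y - y^3 + xy^2 = C.


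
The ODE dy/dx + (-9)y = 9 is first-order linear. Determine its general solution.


P(x) = -9 ⇒ μ = e^(-9x).
(μ y)' = 9e^(-9x) ⇒ μ y = -e^(-9x) + C.
Divide by μ: y = -1 + Ce^(9x).


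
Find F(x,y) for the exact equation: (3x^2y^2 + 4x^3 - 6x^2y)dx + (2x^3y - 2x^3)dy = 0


Check exactness: ∂M/∂y = 6x^2y - 6x^2 and ∂N/∂x = 6x^2y - 6x^2; equal, so the equation is exact.
Integrate M with respect to x (treating y as constant): ∫M dx = x^3y^2 + x^4 - 2x^3y + h(y).
Differentiate w.r.t. y and set equal to N: all terms match, so h'(y) = 0 and h is a constant absorbed into C.
General solution: x^3y^2 + x^4 - 2x^3y = C.


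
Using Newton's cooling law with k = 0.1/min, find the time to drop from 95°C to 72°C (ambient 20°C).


From T(t) = T_a + (T₀ - T_a)e^(-kt), set T(t) = 72:
(72 - 20) / (95 - 20) = e^(-0.1t), so t = -ln(0.693)/0.1 ≈ 3.7 minutes.


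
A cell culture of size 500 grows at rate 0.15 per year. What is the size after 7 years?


The ODE dP/dt = 0.15P has solution P(t) = P(0)e^(0.15t).
Substitute P(0) = 500 and t = 7: P(7) = 500 e^(1.05) ≈ 1429.


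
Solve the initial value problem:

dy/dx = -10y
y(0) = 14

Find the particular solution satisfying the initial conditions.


General solution of y' = -10y is y = Ce^(-10x).
Apply y(0) = 14: C = 14.
Particular solution: y = 14e^(-10x).


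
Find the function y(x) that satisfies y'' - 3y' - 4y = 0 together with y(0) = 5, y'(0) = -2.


Characteristic roots of r² - 3r - 4 = 0 are -1, 4.
General solution y = c₁ e^(-x) + c₂ e^(4x).
Apply y(0) = 5: c₁ + c₂ = 5. Apply y'(0) = -2: -1 c₁ + 4 c₂ = -2.
Solve: c₁ = 22/5, c₂ = 3/5.
Particular solution: y = (22/5)e^(-x) + (3/5)e^(4x).


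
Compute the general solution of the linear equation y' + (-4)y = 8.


P(x) = -4 ⇒ μ = e^(-4x).
(μ y)' = 8e^(-4x) ⇒ μ y = -2e^(-4x) + C.
Divide by μ: y = -2 + Ce^(4x).


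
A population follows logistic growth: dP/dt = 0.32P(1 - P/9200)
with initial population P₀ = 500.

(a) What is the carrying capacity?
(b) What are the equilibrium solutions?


Logistic ODE dP/dt = 0.32P(1 - P/9200) has equilibria where dP/dt = 0, i.e. P = 0 or P = 9200.
The coefficient (1 - P/K) = 0 when P = K, identifying K = 9200 as the carrying capacity.
(a) K = 9200; (b) equilibria P = 0 and P = 9200.


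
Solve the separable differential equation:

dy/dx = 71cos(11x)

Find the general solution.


g(y) = 1, so integrate directly: y = ∫ 71cos(11x) dx = (71/11)sin(11x) + C.


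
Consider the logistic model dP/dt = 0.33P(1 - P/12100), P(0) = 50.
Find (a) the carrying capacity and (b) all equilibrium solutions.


Logistic ODE dP/dt = 0.33P(1 - P/12100) has equilibria where dP/dt = 0, i.e. P = 0 or P = 12100.
The coefficient (1 - P/K) = 0 when P = K, identifying K = 12100 as the carrying capacity.
(a) K = 12100; (b) equilibria P = 0 and P = 12100.


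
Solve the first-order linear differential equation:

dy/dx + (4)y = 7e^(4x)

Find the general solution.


P(x) = 4 ⇒ μ = e^(4x).
(μ y)' = 7e^(8x) ⇒ μ y = (7/8)e^(8x) + C.
Divide by μ: y = (7/8)e^(4x) + Ce^(-4x).


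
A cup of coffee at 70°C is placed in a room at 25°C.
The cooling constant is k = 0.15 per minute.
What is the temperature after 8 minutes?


Newton's law: dT/dt = -k(T - T_a) has solution T(t) = T_a + (T₀ - T_a)e^(-kt).
Plug in T_a = 25, T₀ = 70, k = 0.15, t = 8: T(8) = 25 + (45)e^(-1.20) ≈ 38.6°C.


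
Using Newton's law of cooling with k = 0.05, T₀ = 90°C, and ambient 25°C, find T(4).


Newton's law: dT/dt = -k(T - T_a) has solution T(t) = T_a + (T₀ - T_a)e^(-kt).
Plug in T_a = 25, T₀ = 90, k = 0.05, t = 4: T(4) = 25 + (65)e^(-0.20) ≈ 78.2°C.


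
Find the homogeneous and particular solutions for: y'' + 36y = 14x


Homogeneous: r² + 36 = 0 ⇒ r = ±6i, y_h = C₁cos(6x) + C₂sin(6x).
Polynomial forcing; try y_p = Ax + B. Then y_p'' + 36 y_p = 36(Ax + B) = 14x, so B = 0 and A = 7/18.
General solution: y = C₁cos(6x) + C₂sin(6x) + (7/18)x.


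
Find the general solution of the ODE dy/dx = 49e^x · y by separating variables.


Separate variables: dy/y = 49e^x dx.
Integrate: ln|y| = 49e^x + C₀.
Exponentiate: y = Ce^(49e^x).


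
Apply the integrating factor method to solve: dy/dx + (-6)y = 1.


P(x) = -6 ⇒ μ = e^(-6x).
(μ y)' = e^(-6x) ⇒ μ y = -(1/6)e^(-6x) + C.
Divide by μ: y = -1/6 + Ce^(6x).


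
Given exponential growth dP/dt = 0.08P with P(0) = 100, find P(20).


The ODE dP/dt = 0.08P has solution P(t) = P(0)e^(0.08t).
Substitute P(0) = 100 and t = 20: P(20) = 100 e^(1.60) ≈ 495.


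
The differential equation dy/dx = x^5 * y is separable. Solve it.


Separate variables: dy/y = x^5 dx.
Integrate: ln|y| = (1/6)x^6 + C₀.
Exponentiate: y = Ce^((1/6)x^6).


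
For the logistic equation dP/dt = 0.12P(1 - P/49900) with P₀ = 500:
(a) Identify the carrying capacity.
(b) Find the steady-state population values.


Logistic ODE dP/dt = 0.12P(1 - P/49900) has equilibria where dP/dt = 0, i.e. P = 0 or P = 49900.
The coefficient (1 - P/K) = 0 when P = K, identifying K = 49900 as the carrying capacity.
(a) K = 49900; (b) equilibria P = 0 and P = 49900.


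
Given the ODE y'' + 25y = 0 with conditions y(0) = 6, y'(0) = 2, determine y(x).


Characteristic roots of r² + 25 = 0 are ±5i, so y = C₁cos(5x) + C₂sin(5x).
Apply y(0) = 6: C₁ = 6. Differentiate and apply y'(0) = 2: 5·C₂ = 2, so C₂ = 2/5.
Particular solution: y = 6cos(5x) + (2/5)sin(5x).


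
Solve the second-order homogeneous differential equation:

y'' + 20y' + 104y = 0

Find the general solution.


Characteristic equation: r² + 20r + 104 = 0.
Discriminant is negative; roots r = -10 ± 2i (complex conjugate pair).
General solution uses e^(α x)(C₁ cos(β x) + C₂ sin(β x)): y = e^(-10x)(C₁cos(2x) + C₂sin(2x)).


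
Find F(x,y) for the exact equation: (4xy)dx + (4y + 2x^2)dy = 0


Check exactness: ∂M/∂y = 4x and ∂N/∂x = 4x; equal, so the equation is exact.
Integrate M with respect to x (treating y as constant): ∫M dx = 2x^2y + h(y).
Differentiate w.r.t. y and set equal to N: the x-dependent terms already match, leaving h'(y) = 4y. Integrate: h(y) = 2y^2.
So F(x,y) = 2y^2 + 2x^2y.
General solution: 2y^2 + 2x^2y = C.


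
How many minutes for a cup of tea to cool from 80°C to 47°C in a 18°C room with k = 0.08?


From T(t) = T_a + (T₀ - T_a)e^(-kt), set T(t) = 47:
(47 - 18) / (80 - 18) = e^(-0.08t), so t = -ln(0.468)/0.08 ≈ 9.5 minutes.


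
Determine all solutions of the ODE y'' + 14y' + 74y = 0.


Characteristic equation: r² + 14r + 74 = 0.
Discriminant is negative; roots r = -7 ± 5i (complex conjugate pair).
General solution uses e^(α x)(C₁ cos(β x) + C₂ sin(β x)): y = e^(-7x)(C₁cos(5x) + C₂sin(5x)).


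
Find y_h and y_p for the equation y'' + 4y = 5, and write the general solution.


Homogeneous part: r² + 4 = 0 ⇒ r = ±2i, so y_h = C₁cos(2x) + C₂sin(2x).
Try constant y_p = A; plug in: 4A = 5 ⇒ A = 5/4.
General solution: y = C₁cos(2x) + C₂sin(2x) + 5/4.


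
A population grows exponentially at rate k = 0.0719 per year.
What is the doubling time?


Exponential growth: P(t) = P₀ e^(0.0719t). Set P(t)/P₀ = 2: e^(0.0719t) = 2.
Solve: t = ln(2)/0.0719 ≈ 9.64 years.


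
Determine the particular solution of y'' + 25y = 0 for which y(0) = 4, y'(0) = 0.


Characteristic roots of r² + 25 = 0 are ±5i, so y = C₁cos(5x) + C₂sin(5x).
Apply y(0) = 4: C₁ = 4. Differentiate and apply y'(0) = 0: 5·C₂ = 0, so C₂ = 0.
Particular solution: y = 4cos(5x).


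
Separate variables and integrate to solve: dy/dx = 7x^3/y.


Separate variables: y dy = 7x^3 dx.
Integrate both sides: y²/2 = (7/4)x^4 + C₀.
Multiply by 2: y² = (7/2)x^4 + C.


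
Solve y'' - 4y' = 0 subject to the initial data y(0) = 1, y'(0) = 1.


Characteristic roots of r² - 4r = 0 are 0, 4.
General solution y = c₁ + c₂ e^(4x).
Apply y(0) = 1: c₁ + c₂ = 1. Apply y'(0) = 1: 0 c₁ + 4 c₂ = 1.
Solve: c₁ = 3/4, c₂ = 1/4.
Particular solution: y = 3/4 + (1/4)e^(4x).


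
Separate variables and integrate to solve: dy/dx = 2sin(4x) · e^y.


Separate: e^(-y) dy = 2sin(4x) dx.
Integrate: -e^(-y) = -(1/2)cos(4x) + C₀.
Rearrange: e^(-y) = (1/2)cos(4x) + C.


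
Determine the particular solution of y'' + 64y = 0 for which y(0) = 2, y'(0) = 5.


Characteristic roots of r² + 64 = 0 are ±8i, so y = C₁cos(8x) + C₂sin(8x).
Apply y(0) = 2: C₁ = 2. Differentiate and apply y'(0) = 5: 8·C₂ = 5, so C₂ = 5/8.
Particular solution: y = 2cos(8x) + (5/8)sin(8x).


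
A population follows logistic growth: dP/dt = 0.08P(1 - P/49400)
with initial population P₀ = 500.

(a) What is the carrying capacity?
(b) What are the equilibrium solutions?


Logistic ODE dP/dt = 0.08P(1 - P/49400) has equilibria where dP/dt = 0, i.e. P = 0 or P = 49400.
The coefficient (1 - P/K) = 0 when P = K, identifying K = 49400 as the carrying capacity.
(a) K = 49400; (b) equilibria P = 0 and P = 49400.


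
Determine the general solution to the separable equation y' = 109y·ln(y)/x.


Separate: dy/[y ln(y)] = 109 dx/x.
Substitute u = ln(y): du/u = 109 dx/x.
Integrate: ln|ln(y)| = 109ln|x| + C₀, hence ln(y) = C·x^109.


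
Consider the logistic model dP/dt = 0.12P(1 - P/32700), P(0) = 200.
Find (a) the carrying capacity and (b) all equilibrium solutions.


Logistic ODE dP/dt = 0.12P(1 - P/32700) has equilibria where dP/dt = 0, i.e. P = 0 or P = 32700.
The coefficient (1 - P/K) = 0 when P = K, identifying K = 32700 as the carrying capacity.
(a) K = 32700; (b) equilibria P = 0 and P = 32700.


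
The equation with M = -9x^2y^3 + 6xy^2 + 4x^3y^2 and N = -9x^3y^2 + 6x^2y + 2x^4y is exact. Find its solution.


Check exactness: ∂M/∂y = -27x^2y^2 + 12xy + 8x^3y and ∂N/∂x = -27x^2y^2 + 12xy + 8x^3y; equal, so the equation is exact.
Integrate M with respect to x (treating y as constant): ∫M dx = -3x^3y^3 + 3x^2y^2 + x^4y^2 + h(y).
Differentiate w.r.t. y and set equal to N: all terms match, so h'(y) = 0 and h is a constant absorbed into C.
General solution: -3x^3y^3 + 3x^2y^2 + x^4y^2 = C.


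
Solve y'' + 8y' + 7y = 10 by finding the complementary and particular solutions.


Characteristic roots of r² + 8r + 7 = 0 are -7, -1.
y_h = C₁e^(-7x) + C₂e^(-x).
Constant forcing; try y_p = A. Then 7A = 10 ⇒ A = 10/7.
General solution: y = C₁e^(-7x) + C₂e^(-x) + 10/7.


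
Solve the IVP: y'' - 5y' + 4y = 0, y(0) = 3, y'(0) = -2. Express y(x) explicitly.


Characteristic roots of r² - 5r + 4 = 0 are 1, 4.
General solution y = c₁ e^(x) + c₂ e^(4x).
Apply y(0) = 3: c₁ + c₂ = 3. Apply y'(0) = -2: 1 c₁ + 4 c₂ = -2.
Solve: c₁ = 14/3, c₂ = -5/3.
Particular solution: y = (14/3)e^(x) - (5/3)e^(4x).


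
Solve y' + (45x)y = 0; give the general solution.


P(x) = 45x ⇒ μ = e^((45/2)x²).
Q(x) = 0 so μ y is constant: y = Ce^(-(45/2)x²).


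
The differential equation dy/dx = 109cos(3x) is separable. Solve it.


g(y) = 1, so integrate directly: y = ∫ 109cos(3x) dx = (109/3)sin(3x) + C.


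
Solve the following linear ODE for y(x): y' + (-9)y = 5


P(x) = -9 ⇒ μ = e^(-9x).
(μ y)' = 5e^(-9x) ⇒ μ y = -(5/9)e^(-9x) + C.
Divide by μ: y = -5/9 + Ce^(9x).


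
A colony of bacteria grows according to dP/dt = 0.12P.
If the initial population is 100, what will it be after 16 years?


The ODE dP/dt = 0.12P has solution P(t) = P(0)e^(0.12t).
Substitute P(0) = 100 and t = 16: P(16) = 100 e^(1.92) ≈ 682.


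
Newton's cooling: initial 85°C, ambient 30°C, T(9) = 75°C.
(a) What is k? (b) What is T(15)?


Newton's law: T(t) = T_a + (T₀ - T_a)e^(-kt).
(a) Use T(9) = 75: (75 - 30)/(85 - 30) = e^(-k·9), so k = -ln(0.818)/9 ≈ 0.0223.
(b) Apply k to t = 15: T(15) = 30 + (55)e^(-0.334) ≈ 69.4°C.


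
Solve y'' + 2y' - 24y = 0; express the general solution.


Characteristic equation: r² + 2r - 24 = 0.
Factor: (r - 4)(r + 6) = 0 ⇒ r = 4, -6 (distinct real).
General solution: y = C₁e^(4x) + C₂e^(-6x).


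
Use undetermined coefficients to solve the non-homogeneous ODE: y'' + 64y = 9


Homogeneous part: r² + 64 = 0 ⇒ r = ±8i, so y_h = C₁cos(8x) + C₂sin(8x).
Try constant y_p = A; plug in: 64A = 9 ⇒ A = 9/64.
General solution: y = C₁cos(8x) + C₂sin(8x) + 9/64.


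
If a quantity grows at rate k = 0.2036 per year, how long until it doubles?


Exponential growth: P(t) = P₀ e^(0.2036t). Set P(t)/P₀ = 2: e^(0.2036t) = 2.
Solve: t = ln(2)/0.2036 ≈ 3.40 years.


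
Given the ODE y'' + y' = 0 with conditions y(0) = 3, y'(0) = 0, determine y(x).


Characteristic roots of r² + r = 0 are -1, 0.
General solution y = c₁ e^(-x) + c₂.
Apply y(0) = 3: c₁ + c₂ = 3. Apply y'(0) = 0: -1 c₁ + 0 c₂ = 0.
Solve: c₁ = 0, c₂ = 3.
Particular solution: y = 0e^(-x) + 3.


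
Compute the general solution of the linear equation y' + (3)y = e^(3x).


P(x) = 3 ⇒ μ = e^(3x).
(μ y)' = e^(6x) ⇒ μ y = (1/6)e^(6x) + C.
Divide by μ: y = (1/6)e^(3x) + Ce^(-3x).


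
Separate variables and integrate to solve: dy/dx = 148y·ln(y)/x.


Separate: dy/[y ln(y)] = 148 dx/x.
Substitute u = ln(y): du/u = 148 dx/x.
Integrate: ln|ln(y)| = 148ln|x| + C₀, hence ln(y) = C·x^148.


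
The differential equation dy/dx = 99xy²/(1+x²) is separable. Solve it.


Separate: dy/y² = 99x/(1+x²) dx.
Integrate LHS: ∫ dy/y² = -1/y.
Integrate RHS via u = 1+x²: (99/2)ln(1+x²) + C.
Result: -1/y = (99/2)ln(1+x²) + C.


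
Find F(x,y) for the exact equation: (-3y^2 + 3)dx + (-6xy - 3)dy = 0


Check exactness: ∂M/∂y = -6y and ∂N/∂x = -6y; equal, so the equation is exact.
Integrate M with respect to x (treating y as constant): ∫M dx = -3xy^2 + 3x + h(y).
Differentiate w.r.t. y and set equal to N: the x-dependent terms already match, leaving h'(y) = -3. Integrate: h(y) = -3y.
So F(x,y) = -3xy^2 - 3y + 3x.
General solution: -3xy^2 - 3y + 3x = C.


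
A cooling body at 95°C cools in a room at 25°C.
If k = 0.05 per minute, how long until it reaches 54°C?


From T(t) = T_a + (T₀ - T_a)e^(-kt), set T(t) = 54:
(54 - 25) / (95 - 25) = e^(-0.05t), so t = -ln(0.414)/0.05 ≈ 17.6 minutes.


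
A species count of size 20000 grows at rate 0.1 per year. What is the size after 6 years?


The ODE dP/dt = 0.1P has solution P(t) = P(0)e^(0.1t).
Substitute P(0) = 20000 and t = 6: P(6) = 20000 e^(0.60) ≈ 36442.


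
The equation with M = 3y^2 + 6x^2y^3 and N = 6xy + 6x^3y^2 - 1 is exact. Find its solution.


Check exactness: ∂M/∂y = 6y + 18x^2y^2 and ∂N/∂x = 6y + 18x^2y^2; equal, so the equation is exact.
Integrate M with respect to x (treating y as constant): ∫M dx = 3xy^2 + 2x^3y^3 + h(y).
Differentiate w.r.t. y and set equal to N: the x-dependent terms already match, leaving h'(y) = -1. Integrate: h(y) = -y.
So F(x,y) = 3xy^2 + 2x^3y^3 - y.
General solution: 3xy^2 + 2x^3y^3 - y = C.


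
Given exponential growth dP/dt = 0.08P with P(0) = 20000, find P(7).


The ODE dP/dt = 0.08P has solution P(t) = P(0)e^(0.08t).
Substitute P(0) = 20000 and t = 7: P(7) = 20000 e^(0.56) ≈ 35013.


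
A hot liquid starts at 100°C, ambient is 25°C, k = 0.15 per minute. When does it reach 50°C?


From T(t) = T_a + (T₀ - T_a)e^(-kt), set T(t) = 50:
(50 - 25) / (100 - 25) = e^(-0.15t), so t = -ln(0.333)/0.15 ≈ 7.3 minutes.


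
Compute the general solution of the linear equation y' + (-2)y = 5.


P(x) = -2 ⇒ μ = e^(-2x).
(μ y)' = 5e^(-2x) ⇒ μ y = -(5/2)e^(-2x) + C.
Divide by μ: y = -5/2 + Ce^(2x).


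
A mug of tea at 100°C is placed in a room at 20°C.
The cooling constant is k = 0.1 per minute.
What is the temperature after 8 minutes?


Newton's law: dT/dt = -k(T - T_a) has solution T(t) = T_a + (T₀ - T_a)e^(-kt).
Plug in T_a = 20, T₀ = 100, k = 0.1, t = 8: T(8) = 20 + (80)e^(-0.80) ≈ 55.9°C.


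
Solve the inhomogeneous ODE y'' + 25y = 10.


Homogeneous part: r² + 25 = 0 ⇒ r = ±5i, so y_h = C₁cos(5x) + C₂sin(5x).
Try constant y_p = A; plug in: 25A = 10 ⇒ A = 2/5.
General solution: y = C₁cos(5x) + C₂sin(5x) + 2/5.


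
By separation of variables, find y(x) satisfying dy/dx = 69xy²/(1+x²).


Separate: dy/y² = 69x/(1+x²) dx.
Integrate LHS: ∫ dy/y² = -1/y.
Integrate RHS via u = 1+x²: (69/2)ln(1+x²) + C.
Result: -1/y = (69/2)ln(1+x²) + C.


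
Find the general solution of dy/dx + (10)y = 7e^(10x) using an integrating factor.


P(x) = 10 ⇒ μ = e^(10x).
(μ y)' = 7e^(20x) ⇒ μ y = (7/20)e^(20x) + C.
Divide by μ: y = (7/20)e^(10x) + Ce^(-10x).


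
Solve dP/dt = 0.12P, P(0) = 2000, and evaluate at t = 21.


The ODE dP/dt = 0.12P has solution P(t) = P(0)e^(0.12t).
Substitute P(0) = 2000 and t = 21: P(21) = 2000 e^(2.52) ≈ 24857.


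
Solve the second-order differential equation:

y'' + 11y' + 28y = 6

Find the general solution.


Characteristic roots of r² + 11r + 28 = 0 are -4, -7.
y_h = C₁e^(-4x) + C₂e^(-7x).
Constant forcing; try y_p = A. Then 28A = 6 ⇒ A = 3/14.
General solution: y = C₁e^(-4x) + C₂e^(-7x) + 3/14.


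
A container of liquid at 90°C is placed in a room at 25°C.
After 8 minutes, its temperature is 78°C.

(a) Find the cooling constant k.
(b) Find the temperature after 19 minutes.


Newton's law: T(t) = T_a + (T₀ - T_a)e^(-kt).
(a) Use T(8) = 78: (78 - 25)/(90 - 25) = e^(-k·8), so k = -ln(0.815)/8 ≈ 0.0255.
(b) Apply k to t = 19: T(19) = 25 + (65)e^(-0.485) ≈ 65.0°C.


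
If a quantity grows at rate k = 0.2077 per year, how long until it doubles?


Exponential growth: P(t) = P₀ e^(0.2077t). Set P(t)/P₀ = 2: e^(0.2077t) = 2.
Solve: t = ln(2)/0.2077 ≈ 3.34 years.


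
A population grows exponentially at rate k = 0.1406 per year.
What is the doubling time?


Exponential growth: P(t) = P₀ e^(0.1406t). Set P(t)/P₀ = 2: e^(0.1406t) = 2.
Solve: t = ln(2)/0.1406 ≈ 4.93 years.


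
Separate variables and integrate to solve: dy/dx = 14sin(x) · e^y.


Separate: e^(-y) dy = 14sin(x) dx.
Integrate: -e^(-y) = -14cos(x) + C₀.
Rearrange: e^(-y) = 14cos(x) + C.


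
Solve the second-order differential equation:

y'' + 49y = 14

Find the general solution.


Homogeneous part: r² + 49 = 0 ⇒ r = ±7i, so y_h = C₁cos(7x) + C₂sin(7x).
Try constant y_p = A; plug in: 49A = 14 ⇒ A = 2/7.
General solution: y = C₁cos(7x) + C₂sin(7x) + 2/7.


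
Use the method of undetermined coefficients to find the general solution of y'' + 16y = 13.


Homogeneous part: r² + 16 = 0 ⇒ r = ±4i, so y_h = C₁cos(4x) + C₂sin(4x).
Try constant y_p = A; plug in: 16A = 13 ⇒ A = 13/16.
General solution: y = C₁cos(4x) + C₂sin(4x) + 13/16.


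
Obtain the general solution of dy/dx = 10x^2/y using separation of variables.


Separate variables: y dy = 10x^2 dx.
Integrate both sides: y²/2 = (10/3)x^3 + C₀.
Multiply by 2: y² = (20/3)x^3 + C.


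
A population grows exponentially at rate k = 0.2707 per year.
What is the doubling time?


Exponential growth: P(t) = P₀ e^(0.2707t). Set P(t)/P₀ = 2: e^(0.2707t) = 2.
Solve: t = ln(2)/0.2707 ≈ 2.56 years.


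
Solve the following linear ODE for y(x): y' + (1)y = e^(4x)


P(x) = 1 ⇒ μ = e^(x).
(μ y)' = e^(5x) ⇒ μ y = e^(5x)/5 + C.
Divide by μ: y = (1/5)e^(4x) + Ce^(-x).


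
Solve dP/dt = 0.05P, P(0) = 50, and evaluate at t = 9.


The ODE dP/dt = 0.05P has solution P(t) = P(0)e^(0.05t).
Substitute P(0) = 50 and t = 9: P(9) = 50 e^(0.45) ≈ 78.


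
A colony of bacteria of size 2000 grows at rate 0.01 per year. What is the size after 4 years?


The ODE dP/dt = 0.01P has solution P(t) = P(0)e^(0.01t).
Substitute P(0) = 2000 and t = 4: P(4) = 2000 e^(0.04) ≈ 2082.


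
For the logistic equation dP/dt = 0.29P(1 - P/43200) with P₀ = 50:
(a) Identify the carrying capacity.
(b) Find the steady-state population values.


Logistic ODE dP/dt = 0.29P(1 - P/43200) has equilibria where dP/dt = 0, i.e. P = 0 or P = 43200.
The coefficient (1 - P/K) = 0 when P = K, identifying K = 43200 as the carrying capacity.
(a) K = 43200; (b) equilibria P = 0 and P = 43200.


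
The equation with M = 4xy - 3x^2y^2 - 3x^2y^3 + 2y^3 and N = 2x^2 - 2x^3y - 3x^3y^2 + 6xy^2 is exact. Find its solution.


Check exactness: ∂M/∂y = 4x - 6x^2y - 9x^2y^2 + 6y^2 and ∂N/∂x = 4x - 6x^2y - 9x^2y^2 + 6y^2; equal, so the equation is exact.
Integrate M with respect to x (treating y as constant): ∫M dx = 2x^2y - x^3y^2 - x^3y^3 + 2xy^3 + h(y).
Differentiate w.r.t. y and set equal to N: all terms match, so h'(y) = 0 and h is a constant absorbed into C.
General solution: 2x^2y - x^3y^2 - x^3y^3 + 2xy^3 = C.


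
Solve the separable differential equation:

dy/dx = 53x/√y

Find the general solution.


Separate: √y dy = 53x dx.
Integrate: (2/3)y^(3/2) = (53/2)x² + C.


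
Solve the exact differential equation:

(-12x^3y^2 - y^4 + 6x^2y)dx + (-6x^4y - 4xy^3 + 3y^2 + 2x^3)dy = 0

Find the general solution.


Check exactness: ∂M/∂y = -24x^3y - 4y^3 + 6x^2 and ∂N/∂x = -24x^3y - 4y^3 + 6x^2; equal, so the equation is exact.
Integrate M with respect to x (treating y as constant): ∫M dx = -3x^4y^2 - xy^4 + 2x^3y + h(y).
Differentiate w.r.t. y and set equal to N: the x-dependent terms already match, leaving h'(y) = 3y^2. Integrate: h(y) = y^3.
So F(x,y) = -3x^4y^2 - xy^4 + y^3 + 2x^3y.
General solution: -3x^4y^2 - xy^4 + y^3 + 2x^3y = C.


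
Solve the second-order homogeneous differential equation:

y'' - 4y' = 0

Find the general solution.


Characteristic equation: r² - 4r = 0.
Factor: (r - 4)(r - 0) = 0 ⇒ r = 4, 0 (distinct real).
General solution: y = C₁e^(4x) + C₂.


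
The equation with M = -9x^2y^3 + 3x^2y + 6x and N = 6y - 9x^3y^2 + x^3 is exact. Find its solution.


Check exactness: ∂M/∂y = -27x^2y^2 + 3x^2 and ∂N/∂x = -27x^2y^2 + 3x^2; equal, so the equation is exact.
Integrate M with respect to x (treating y as constant): ∫M dx = -3x^3y^3 + x^3y + 3x^2 + h(y).
Differentiate w.r.t. y and set equal to N: the x-dependent terms already match, leaving h'(y) = 6y. Integrate: h(y) = 3y^2.
So F(x,y) = 3y^2 - 3x^3y^3 + x^3y + 3x^2.
General solution: 3y^2 - 3x^3y^3 + x^3y + 3x^2 = C.


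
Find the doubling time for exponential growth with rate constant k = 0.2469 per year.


Exponential growth: P(t) = P₀ e^(0.2469t). Set P(t)/P₀ = 2: e^(0.2469t) = 2.
Solve: t = ln(2)/0.2469 ≈ 2.81 years.


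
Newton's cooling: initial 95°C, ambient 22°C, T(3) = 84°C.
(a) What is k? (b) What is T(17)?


Newton's law: T(t) = T_a + (T₀ - T_a)e^(-kt).
(a) Use T(3) = 84: (84 - 22)/(95 - 22) = e^(-k·3), so k = -ln(0.849)/3 ≈ 0.0544.
(b) Apply k to t = 17: T(17) = 22 + (73)e^(-0.926) ≈ 50.9°C.


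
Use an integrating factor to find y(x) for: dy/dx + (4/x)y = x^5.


P(x) = 4/x ⇒ μ = x^4.
(x^4 y)' = x^4·x^5 = x^9.
Integrate: x^4 y = x^10/(10) + C.
Solve for y: y = (1/10)x^6 + C/x^4.


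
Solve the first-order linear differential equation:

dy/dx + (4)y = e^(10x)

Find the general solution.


P(x) = 4 ⇒ μ = e^(4x).
(μ y)' = e^(14x) ⇒ μ y = e^(14x)/14 + C.
Divide by μ: y = (1/14)e^(10x) + Ce^(-4x).


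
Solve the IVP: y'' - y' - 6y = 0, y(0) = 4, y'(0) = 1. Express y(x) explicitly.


Characteristic roots of r² - r - 6 = 0 are 3, -2.
General solution y = c₁ e^(3x) + c₂ e^(-2x).
Apply y(0) = 4: c₁ + c₂ = 4. Apply y'(0) = 1: 3 c₁ - 2 c₂ = 1.
Solve: c₁ = 9/5, c₂ = 11/5.
Particular solution: y = (9/5)e^(3x) + (11/5)e^(-2x).


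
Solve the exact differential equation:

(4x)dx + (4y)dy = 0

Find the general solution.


Check exactness: ∂M/∂y = 0 and ∂N/∂x = 0; equal, so the equation is exact.
Integrate M with respect to x (treating y as constant): ∫M dx = 2x^2 + h(y).
Differentiate w.r.t. y and set equal to N: the x-dependent terms already match, leaving h'(y) = 4y. Integrate: h(y) = 2y^2.
So F(x,y) = 2y^2 + 2x^2.
General solution: 2y^2 + 2x^2 = C.


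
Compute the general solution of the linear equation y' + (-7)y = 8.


P(x) = -7 ⇒ μ = e^(-7x).
(μ y)' = 8e^(-7x) ⇒ μ y = -(8/7)e^(-7x) + C.
Divide by μ: y = -8/7 + Ce^(7x).


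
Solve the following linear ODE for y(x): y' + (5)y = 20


P(x) = 5, Q(x) = 20; integrating factor μ = e^(5x).
(μ y)' = 20e^(5x) ⇒ μ y = 4e^(5x) + C.
Divide by μ: y = 4 + Ce^(-5x).


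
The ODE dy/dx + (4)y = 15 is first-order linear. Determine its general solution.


P(x) = 4, Q(x) = 15; integrating factor μ = e^(4x).
(μ y)' = 15e^(4x) ⇒ μ y = (15/4)e^(4x) + C.
Divide by μ: y = 15/4 + Ce^(-4x).


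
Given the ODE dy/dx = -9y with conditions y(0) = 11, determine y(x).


General solution of y' = -9y is y = Ce^(-9x).
Apply y(0) = 11: C = 11.
Particular solution: y = 11e^(-9x).


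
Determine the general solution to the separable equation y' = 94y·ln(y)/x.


Separate: dy/[y ln(y)] = 94 dx/x.
Substitute u = ln(y): du/u = 94 dx/x.
Integrate: ln|ln(y)| = 94ln|x| + C₀, hence ln(y) = C·x^94.


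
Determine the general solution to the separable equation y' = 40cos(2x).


g(y) = 1, so integrate directly: y = ∫ 40cos(2x) dx = 20sin(2x) + C.


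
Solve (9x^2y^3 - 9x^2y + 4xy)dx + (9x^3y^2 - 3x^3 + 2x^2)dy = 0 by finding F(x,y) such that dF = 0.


Check exactness: ∂M/∂y = 27x^2y^2 - 9x^2 + 4x and ∂N/∂x = 27x^2y^2 - 9x^2 + 4x; equal, so the equation is exact.
Integrate M with respect to x (treating y as constant): ∫M dx = 3x^3y^3 - 3x^3y + 2x^2y + h(y).
Differentiate w.r.t. y and set equal to N: all terms match, so h'(y) = 0 and h is a constant absorbed into C.
General solution: 3x^3y^3 - 3x^3y + 2x^2y = C.


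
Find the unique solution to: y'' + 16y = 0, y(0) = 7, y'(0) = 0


Characteristic roots of r² + 16 = 0 are ±4i, so y = C₁cos(4x) + C₂sin(4x).
Apply y(0) = 7: C₁ = 7. Differentiate and apply y'(0) = 0: 4·C₂ = 0, so C₂ = 0.
Particular solution: y = 7cos(4x).


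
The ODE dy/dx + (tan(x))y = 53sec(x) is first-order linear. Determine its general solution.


P(x) = tan(x) ⇒ μ = e^(∫tan(x)dx) = sec(x).
(sec(x) y)' = 53sec²(x) ⇒ sec(x) y = 53tan(x) + C.
Multiply by cos(x): y = 53sin(x) + C·cos(x).


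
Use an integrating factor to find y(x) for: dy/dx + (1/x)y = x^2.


P(x) = 1/x ⇒ μ = x^1.
(x^1 y)' = x^3 ⇒ x^1 y = x^4/(4) + C.
Solve for y: y = (1/4)x^3 + C/x^1.


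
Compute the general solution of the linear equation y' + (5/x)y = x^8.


P(x) = 5/x ⇒ μ = x^5.
(x^5 y)' = x^13 ⇒ x^5 y = x^14/(14) + C.
Solve for y: y = (1/14)x^9 + C/x^5.


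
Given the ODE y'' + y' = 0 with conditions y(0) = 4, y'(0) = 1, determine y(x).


Characteristic roots of r² + r = 0 are -1, 0.
General solution y = c₁ e^(-x) + c₂.
Apply y(0) = 4: c₁ + c₂ = 4. Apply y'(0) = 1: -1 c₁ + 0 c₂ = 1.
Solve: c₁ = -1, c₂ = 5.
Particular solution: y = -e^(-x) + 5.


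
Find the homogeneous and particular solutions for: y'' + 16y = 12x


Homogeneous: r² + 16 = 0 ⇒ r = ±4i, y_h = C₁cos(4x) + C₂sin(4x).
Polynomial forcing; try y_p = Ax + B. Then y_p'' + 16 y_p = 16(Ax + B) = 12x, so B = 0 and A = 3/4.
General solution: y = C₁cos(4x) + C₂sin(4x) + (3/4)x.


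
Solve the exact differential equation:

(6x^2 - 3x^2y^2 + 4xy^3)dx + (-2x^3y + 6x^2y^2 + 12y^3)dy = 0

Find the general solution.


Check exactness: ∂M/∂y = -6x^2y + 12xy^2 and ∂N/∂x = -6x^2y + 12xy^2; equal, so the equation is exact.
Integrate M with respect to x (treating y as constant): ∫M dx = 2x^3 - x^3y^2 + 2x^2y^3 + h(y).
Differentiate w.r.t. y and set equal to N: the x-dependent terms already match, leaving h'(y) = 12y^3. Integrate: h(y) = 3y^4.
So F(x,y) = 2x^3 - x^3y^2 + 2x^2y^3 + 3y^4.
General solution: 2x^3 - x^3y^2 + 2x^2y^3 + 3y^4 = C.


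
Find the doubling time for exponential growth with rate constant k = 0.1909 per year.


Exponential growth: P(t) = P₀ e^(0.1909t). Set P(t)/P₀ = 2: e^(0.1909t) = 2.
Solve: t = ln(2)/0.1909 ≈ 3.63 years.


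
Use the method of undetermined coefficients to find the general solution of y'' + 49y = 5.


Homogeneous part: r² + 49 = 0 ⇒ r = ±7i, so y_h = C₁cos(7x) + C₂sin(7x).
Try constant y_p = A; plug in: 49A = 5 ⇒ A = 5/49.
General solution: y = C₁cos(7x) + C₂sin(7x) + 5/49.


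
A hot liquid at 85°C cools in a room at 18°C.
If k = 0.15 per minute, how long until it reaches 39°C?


From T(t) = T_a + (T₀ - T_a)e^(-kt), set T(t) = 39:
(39 - 18) / (85 - 18) = e^(-0.15t), so t = -ln(0.313)/0.15 ≈ 7.7 minutes.


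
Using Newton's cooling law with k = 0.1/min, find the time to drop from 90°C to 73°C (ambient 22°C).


From T(t) = T_a + (T₀ - T_a)e^(-kt), set T(t) = 73:
(73 - 22) / (90 - 22) = e^(-0.1t), so t = -ln(0.750)/0.1 ≈ 2.9 minutes.


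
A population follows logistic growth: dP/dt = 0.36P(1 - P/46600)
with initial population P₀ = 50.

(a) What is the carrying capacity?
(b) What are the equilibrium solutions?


Logistic ODE dP/dt = 0.36P(1 - P/46600) has equilibria where dP/dt = 0, i.e. P = 0 or P = 46600.
The coefficient (1 - P/K) = 0 when P = K, identifying K = 46600 as the carrying capacity.
(a) K = 46600; (b) equilibria P = 0 and P = 46600.


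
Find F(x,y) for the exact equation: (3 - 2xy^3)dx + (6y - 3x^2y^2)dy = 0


Check exactness: ∂M/∂y = -6xy^2 and ∂N/∂x = -6xy^2; equal, so the equation is exact.
Integrate M with respect to x (treating y as constant): ∫M dx = 3x - x^2y^3 + h(y).
Differentiate w.r.t. y and set equal to N: the x-dependent terms already match, leaving h'(y) = 6y. Integrate: h(y) = 3y^2.
So F(x,y) = 3x + 3y^2 - x^2y^3.
General solution: 3x + 3y^2 - x^2y^3 = C.


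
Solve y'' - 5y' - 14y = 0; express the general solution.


Characteristic equation: r² - 5r - 14 = 0.
Factor: (r + 2)(r - 7) = 0 ⇒ r = -2, 7 (distinct real).
General solution: y = C₁e^(-2x) + C₂e^(7x).


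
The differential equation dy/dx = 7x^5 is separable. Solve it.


Integrate both sides with respect to x: y = ∫ 7x^5 dx = (7/6)x^6 + C.


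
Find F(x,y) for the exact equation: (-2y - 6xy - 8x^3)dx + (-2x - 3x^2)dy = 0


Check exactness: ∂M/∂y = -2 - 6x and ∂N/∂x = -2 - 6x; equal, so the equation is exact.
Integrate M with respect to x (treating y as constant): ∫M dx = -2xy - 3x^2y - 2x^4 + h(y).
Differentiate w.r.t. y and set equal to N: all terms match, so h'(y) = 0 and h is a constant absorbed into C.
General solution: -2xy - 3x^2y - 2x^4 = C.


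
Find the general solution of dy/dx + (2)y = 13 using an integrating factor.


P(x) = 2, Q(x) = 13; integrating factor μ = e^(2x).
(μ y)' = 13e^(2x) ⇒ μ y = (13/2)e^(2x) + C.
Divide by μ: y = 13/2 + Ce^(-2x).


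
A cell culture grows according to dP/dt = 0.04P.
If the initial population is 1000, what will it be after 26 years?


The ODE dP/dt = 0.04P has solution P(t) = P(0)e^(0.04t).
Substitute P(0) = 1000 and t = 26: P(26) = 1000 e^(1.04) ≈ 2829.


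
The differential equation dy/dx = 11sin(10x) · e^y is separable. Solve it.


Separate: e^(-y) dy = 11sin(10x) dx.
Integrate: -e^(-y) = -(11/10)cos(10x) + C₀.
Rearrange: e^(-y) = (11/10)cos(10x) + C.


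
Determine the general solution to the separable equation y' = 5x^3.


Integrate both sides with respect to x: y = ∫ 5x^3 dx = (5/4)x^4 + C.


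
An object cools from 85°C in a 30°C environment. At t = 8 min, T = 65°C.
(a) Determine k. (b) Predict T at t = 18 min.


Newton's law: T(t) = T_a + (T₀ - T_a)e^(-kt).
(a) Use T(8) = 65: (65 - 30)/(85 - 30) = e^(-k·8), so k = -ln(0.636)/8 ≈ 0.0565.
(b) Apply k to t = 18: T(18) = 30 + (55)e^(-1.017) ≈ 49.9°C.


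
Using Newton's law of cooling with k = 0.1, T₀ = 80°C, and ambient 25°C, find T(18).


Newton's law: dT/dt = -k(T - T_a) has solution T(t) = T_a + (T₀ - T_a)e^(-kt).
Plug in T_a = 25, T₀ = 80, k = 0.1, t = 18: T(18) = 25 + (55)e^(-1.80) ≈ 34.1°C.


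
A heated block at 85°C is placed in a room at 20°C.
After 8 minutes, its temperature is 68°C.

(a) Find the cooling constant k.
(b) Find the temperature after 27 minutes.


Newton's law: T(t) = T_a + (T₀ - T_a)e^(-kt).
(a) Use T(8) = 68: (68 - 20)/(85 - 20) = e^(-k·8), so k = -ln(0.738)/8 ≈ 0.0379.
(b) Apply k to t = 27: T(27) = 20 + (65)e^(-1.023) ≈ 43.4°C.


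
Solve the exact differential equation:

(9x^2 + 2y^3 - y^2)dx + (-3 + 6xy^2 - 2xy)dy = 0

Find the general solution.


Check exactness: ∂M/∂y = 6y^2 - 2y and ∂N/∂x = 6y^2 - 2y; equal, so the equation is exact.
Integrate M with respect to x (treating y as constant): ∫M dx = 3x^3 + 2xy^3 - xy^2 + h(y).
Differentiate w.r.t. y and set equal to N: the x-dependent terms already match, leaving h'(y) = -3. Integrate: h(y) = -3y.
So F(x,y) = 3x^3 - 3y + 2xy^3 - xy^2.
General solution: 3x^3 - 3y + 2xy^3 - xy^2 = C.


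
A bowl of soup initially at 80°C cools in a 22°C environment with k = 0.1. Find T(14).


Newton's law: dT/dt = -k(T - T_a) has solution T(t) = T_a + (T₀ - T_a)e^(-kt).
Plug in T_a = 22, T₀ = 80, k = 0.1, t = 14: T(14) = 22 + (58)e^(-1.40) ≈ 36.3°C.


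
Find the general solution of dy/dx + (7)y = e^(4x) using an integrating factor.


P(x) = 7 ⇒ μ = e^(7x).
(μ y)' = e^(11x) ⇒ μ y = e^(11x)/11 + C.
Divide by μ: y = (1/11)e^(4x) + Ce^(-7x).


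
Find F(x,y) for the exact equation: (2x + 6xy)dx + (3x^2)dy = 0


Check exactness: ∂M/∂y = 6x and ∂N/∂x = 6x; equal, so the equation is exact.
Integrate M with respect to x (treating y as constant): ∫M dx = x^2 + 3x^2y + h(y).
Differentiate w.r.t. y and set equal to N: all terms match, so h'(y) = 0 and h is a constant absorbed into C.
General solution: x^2 + 3x^2y = C.


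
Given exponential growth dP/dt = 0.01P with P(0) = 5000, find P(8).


The ODE dP/dt = 0.01P has solution P(t) = P(0)e^(0.01t).
Substitute P(0) = 5000 and t = 8: P(8) = 5000 e^(0.08) ≈ 5416.


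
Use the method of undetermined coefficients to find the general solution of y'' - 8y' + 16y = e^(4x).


Characteristic polynomial (r - 4)² = 0; repeated root r = 4.
y_h = (C₁ + C₂x)e^(4x). Forcing matches the repeated root (resonance), so try y_p = Ax² e^(4x).
Substitute and solve for A: 2A = 1, so A = 1/2.
General solution: y = (C₁ + C₂x + (1/2)x²)e^(4x).


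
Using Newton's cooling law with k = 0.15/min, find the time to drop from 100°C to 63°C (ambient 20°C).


From T(t) = T_a + (T₀ - T_a)e^(-kt), set T(t) = 63:
(63 - 20) / (100 - 20) = e^(-0.15t), so t = -ln(0.537)/0.15 ≈ 4.1 minutes.


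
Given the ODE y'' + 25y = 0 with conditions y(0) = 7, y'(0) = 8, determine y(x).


Characteristic roots of r² + 25 = 0 are ±5i, so y = C₁cos(5x) + C₂sin(5x).
Apply y(0) = 7: C₁ = 7. Differentiate and apply y'(0) = 8: 5·C₂ = 8, so C₂ = 8/5.
Particular solution: y = 7cos(5x) + (8/5)sin(5x).
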